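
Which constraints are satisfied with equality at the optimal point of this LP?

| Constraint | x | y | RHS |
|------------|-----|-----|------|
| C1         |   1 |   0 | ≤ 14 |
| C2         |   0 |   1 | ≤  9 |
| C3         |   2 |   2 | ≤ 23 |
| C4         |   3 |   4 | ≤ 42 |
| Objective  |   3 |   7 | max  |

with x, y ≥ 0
Optimal: x = 2, y = 9
Slack at optimum:
  C1: slack = 12
  C2: slack = 0 (binding)
  C3: slack = 1
  C4: slack = 0 (binding)
  x ≥ 0: x = 2
  y ≥ 0: y = 9
Binding constraints: C2, C4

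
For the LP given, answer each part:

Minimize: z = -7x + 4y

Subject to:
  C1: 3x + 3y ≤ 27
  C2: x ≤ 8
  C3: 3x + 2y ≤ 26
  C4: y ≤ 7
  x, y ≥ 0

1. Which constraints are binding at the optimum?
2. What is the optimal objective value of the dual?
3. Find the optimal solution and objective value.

1. C2, y ≥ 0
2. -56 (by strong duality, equal to the primal optimum)
3. x = 8, y = 0, z = -56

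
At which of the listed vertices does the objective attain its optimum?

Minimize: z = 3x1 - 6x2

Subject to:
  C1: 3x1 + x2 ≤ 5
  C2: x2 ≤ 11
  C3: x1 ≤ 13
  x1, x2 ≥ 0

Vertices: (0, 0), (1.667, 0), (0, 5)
(0, 5) with z = -30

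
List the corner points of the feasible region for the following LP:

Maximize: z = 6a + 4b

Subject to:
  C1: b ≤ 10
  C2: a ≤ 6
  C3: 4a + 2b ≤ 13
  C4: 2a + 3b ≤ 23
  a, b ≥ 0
Each vertex is the intersection of two constraint boundaries that also satisfies all remaining constraints:
  a = 0 and b = 0 → (0, 0)
  4a + 2b = 13 and b = 0 → (3.25, 0)
  4a + 2b = 13 and a = 0 → (0, 6.5)

Vertices: (0, 0), (3.25, 0), (0, 6.5)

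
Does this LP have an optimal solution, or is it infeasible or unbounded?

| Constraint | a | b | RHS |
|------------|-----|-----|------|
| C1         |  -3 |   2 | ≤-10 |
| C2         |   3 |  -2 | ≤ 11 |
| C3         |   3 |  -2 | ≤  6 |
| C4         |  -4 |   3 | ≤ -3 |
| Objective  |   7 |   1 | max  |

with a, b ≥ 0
C3 requires 3a - 2b ≤ 6, while C1 (-3a + 2b ≤ -10) is equivalent to 3a - 2b ≥ 10. Together they would need 10 ≤ 3a - 2b ≤ 6, which is impossible since 10 > 6. No point satisfies all constraints.

Infeasible: no point satisfies all constraints simultaneously.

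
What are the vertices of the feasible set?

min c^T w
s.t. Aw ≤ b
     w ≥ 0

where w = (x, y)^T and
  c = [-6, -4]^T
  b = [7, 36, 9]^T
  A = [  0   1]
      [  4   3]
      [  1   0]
Each vertex is the intersection of two constraint boundaries that also satisfies all remaining constraints:
  x = 0 and y = 0 → (0, 0)
  4x + 3y = 36 and x = 9 → (9, 0)
  y = 7 and 4x + 3y = 36 → (3.75, 7)
  y = 7 and x = 0 → (0, 7)

Vertices: (0, 0), (9, 0), (3.75, 7), (0, 7)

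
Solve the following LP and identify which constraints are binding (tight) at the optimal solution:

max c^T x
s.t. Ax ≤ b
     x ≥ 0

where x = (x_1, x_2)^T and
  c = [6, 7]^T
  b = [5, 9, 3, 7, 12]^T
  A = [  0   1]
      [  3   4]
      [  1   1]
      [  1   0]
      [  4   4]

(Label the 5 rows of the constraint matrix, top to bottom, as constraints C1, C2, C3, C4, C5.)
Optimal: x_1 = 3, x_2 = 0
Slack at optimum:
  C1: slack = 5
  C2: slack = 0 (binding)
  C3: slack = 0 (binding)
  C4: slack = 4
  C5: slack = 0 (binding)
  x_1 ≥ 0: x_1 = 3
  x_2 ≥ 0: x_2 = 0 (binding)
Binding constraints: C2, C3, C5, x_2 ≥ 0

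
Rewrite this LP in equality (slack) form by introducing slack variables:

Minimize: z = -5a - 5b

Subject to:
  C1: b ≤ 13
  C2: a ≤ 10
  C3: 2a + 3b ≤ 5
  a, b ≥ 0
min z = -5a - 5b

s.t.
  b + s1 = 13
  a + s2 = 10
  2a + 3b + s3 = 5
  a, b, s1, s2, s3 ≥ 0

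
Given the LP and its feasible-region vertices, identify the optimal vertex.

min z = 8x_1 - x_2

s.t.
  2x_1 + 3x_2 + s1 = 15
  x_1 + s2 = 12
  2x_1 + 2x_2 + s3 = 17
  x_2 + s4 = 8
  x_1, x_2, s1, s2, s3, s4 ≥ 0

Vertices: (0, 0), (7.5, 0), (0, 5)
(0, 5) with z = -5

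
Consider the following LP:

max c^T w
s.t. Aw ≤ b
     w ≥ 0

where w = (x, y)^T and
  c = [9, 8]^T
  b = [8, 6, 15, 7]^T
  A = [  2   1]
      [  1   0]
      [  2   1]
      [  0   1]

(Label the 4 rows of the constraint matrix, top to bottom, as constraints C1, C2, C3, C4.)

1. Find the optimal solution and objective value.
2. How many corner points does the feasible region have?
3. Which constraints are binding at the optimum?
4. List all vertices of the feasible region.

1. x = 0.5, y = 7, z = 60.5
2. 4
3. C1, C4
4. (0, 0), (4, 0), (0.5, 7), (0, 7)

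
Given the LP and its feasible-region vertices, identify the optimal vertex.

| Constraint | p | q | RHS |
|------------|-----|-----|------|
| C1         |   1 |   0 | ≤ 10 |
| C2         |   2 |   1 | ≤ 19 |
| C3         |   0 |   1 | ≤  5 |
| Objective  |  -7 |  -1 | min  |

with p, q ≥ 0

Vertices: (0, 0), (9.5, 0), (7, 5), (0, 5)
(9.5, 0) with z = -66.5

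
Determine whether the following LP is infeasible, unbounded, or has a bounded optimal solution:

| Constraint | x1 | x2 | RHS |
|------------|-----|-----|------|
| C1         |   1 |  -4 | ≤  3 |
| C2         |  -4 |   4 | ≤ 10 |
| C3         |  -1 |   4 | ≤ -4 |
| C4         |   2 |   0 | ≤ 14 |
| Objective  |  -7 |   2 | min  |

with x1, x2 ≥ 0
C1 requires x1 - 4x2 ≤ 3, while C3 (-x1 + 4x2 ≤ -4) is equivalent to x1 - 4x2 ≥ 4. Together they would need 4 ≤ x1 - 4x2 ≤ 3, which is impossible since 4 > 3. No point satisfies all constraints.

The feasible region is empty; the LP is infeasible.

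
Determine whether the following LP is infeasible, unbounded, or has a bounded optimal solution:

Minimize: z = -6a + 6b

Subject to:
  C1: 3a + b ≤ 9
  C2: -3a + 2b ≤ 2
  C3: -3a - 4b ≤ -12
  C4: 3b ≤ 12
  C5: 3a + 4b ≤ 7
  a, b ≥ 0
C5 requires 3a + 4b ≤ 7, while C3 (-3a - 4b ≤ -12) is equivalent to 3a + 4b ≥ 12. Together they would need 12 ≤ 3a + 4b ≤ 7, which is impossible since 12 > 7. No point satisfies all constraints.

Infeasible: no point satisfies all constraints simultaneously.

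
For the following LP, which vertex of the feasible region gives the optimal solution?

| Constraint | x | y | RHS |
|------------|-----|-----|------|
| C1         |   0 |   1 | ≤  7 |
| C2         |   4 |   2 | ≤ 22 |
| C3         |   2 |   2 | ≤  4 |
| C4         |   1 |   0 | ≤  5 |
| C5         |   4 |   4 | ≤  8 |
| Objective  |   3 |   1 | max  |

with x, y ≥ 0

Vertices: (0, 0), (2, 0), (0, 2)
Evaluating z = 3x + y at each vertex:
  (0, 0): z = 0
  (2, 0): z = 6
  (0, 2): z = 2

The largest value is z = 6, attained at (2, 0).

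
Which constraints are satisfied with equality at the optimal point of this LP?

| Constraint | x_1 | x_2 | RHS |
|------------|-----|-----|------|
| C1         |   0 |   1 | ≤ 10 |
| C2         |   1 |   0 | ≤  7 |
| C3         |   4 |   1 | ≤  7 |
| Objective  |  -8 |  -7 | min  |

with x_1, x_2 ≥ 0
Optimal: x_1 = 0, x_2 = 7
Binding: C3, x_1 ≥ 0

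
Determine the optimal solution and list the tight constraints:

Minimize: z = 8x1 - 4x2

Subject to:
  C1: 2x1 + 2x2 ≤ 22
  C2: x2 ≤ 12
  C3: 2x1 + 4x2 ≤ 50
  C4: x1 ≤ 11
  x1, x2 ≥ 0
Optimal: x1 = 0, x2 = 11
Slack at optimum:
  C1: slack = 0 (binding)
  C2: slack = 1
  C3: slack = 6
  C4: slack = 11
  x1 ≥ 0: x1 = 0 (binding)
  x2 ≥ 0: x2 = 11
Binding constraints: C1, x1 ≥ 0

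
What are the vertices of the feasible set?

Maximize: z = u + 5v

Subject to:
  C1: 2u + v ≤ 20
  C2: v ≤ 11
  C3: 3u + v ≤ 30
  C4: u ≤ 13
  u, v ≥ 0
Each vertex is the intersection of two constraint boundaries that also satisfies all remaining constraints:
  u = 0 and v = 0 → (0, 0)
  2u + v = 20 and 3u + v = 30 → (10, 0)
  2u + v = 20 and v = 11 → (4.5, 11)
  v = 11 and u = 0 → (0, 11)

Vertices: (0, 0), (10, 0), (4.5, 11), (0, 11)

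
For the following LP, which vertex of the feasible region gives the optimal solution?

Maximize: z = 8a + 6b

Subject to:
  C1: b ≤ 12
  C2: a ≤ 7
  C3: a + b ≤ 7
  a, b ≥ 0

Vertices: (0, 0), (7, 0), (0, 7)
Evaluating z = 8a + 6b at each vertex:
  (0, 0): z = 0
  (7, 0): z = 56
  (0, 7): z = 42

The largest value is z = 56, attained at (7, 0).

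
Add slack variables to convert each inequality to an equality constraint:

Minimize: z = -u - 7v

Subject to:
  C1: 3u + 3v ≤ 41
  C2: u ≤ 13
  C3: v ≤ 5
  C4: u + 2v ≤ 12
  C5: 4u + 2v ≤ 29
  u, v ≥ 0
min z = -u - 7v

s.t.
  3u + 3v + s1 = 41
  u + s2 = 13
  v + s3 = 5
  u + 2v + s4 = 12
  4u + 2v + s5 = 29
  u, v, s1, s2, s3, s4, s5 ≥ 0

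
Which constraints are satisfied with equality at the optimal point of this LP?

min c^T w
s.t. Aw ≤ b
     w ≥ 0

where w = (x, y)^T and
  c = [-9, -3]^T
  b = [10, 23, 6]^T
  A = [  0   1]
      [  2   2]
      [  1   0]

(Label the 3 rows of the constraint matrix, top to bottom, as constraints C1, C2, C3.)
Optimal: x = 6, y = 5.5
Slack at optimum:
  C1: slack = 4.5
  C2: slack = 0 (binding)
  C3: slack = 0 (binding)
  x ≥ 0: x = 6
  y ≥ 0: y = 5.5
Binding constraints: C2, C3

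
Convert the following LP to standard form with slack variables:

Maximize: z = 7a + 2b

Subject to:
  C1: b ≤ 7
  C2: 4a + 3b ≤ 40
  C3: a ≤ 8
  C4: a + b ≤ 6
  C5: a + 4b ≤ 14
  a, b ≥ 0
max z = 7a + 2b

s.t.
  b + s1 = 7
  4a + 3b + s2 = 40
  a + s3 = 8
  a + b + s4 = 6
  a + 4b + s5 = 14
  a, b, s1, s2, s3, s4, s5 ≥ 0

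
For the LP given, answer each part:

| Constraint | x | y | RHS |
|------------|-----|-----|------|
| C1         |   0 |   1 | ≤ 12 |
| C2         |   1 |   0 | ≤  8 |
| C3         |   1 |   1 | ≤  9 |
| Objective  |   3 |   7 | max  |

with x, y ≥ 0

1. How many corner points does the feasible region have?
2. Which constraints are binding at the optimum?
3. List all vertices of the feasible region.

1. 4
2. C3, x ≥ 0
3. (0, 0), (8, 0), (8, 1), (0, 9)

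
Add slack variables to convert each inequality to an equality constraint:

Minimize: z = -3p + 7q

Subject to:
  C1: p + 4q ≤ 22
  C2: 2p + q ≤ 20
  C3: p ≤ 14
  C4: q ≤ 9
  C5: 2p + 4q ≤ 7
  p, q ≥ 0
min z = -3p + 7q

s.t.
  p + 4q + s1 = 22
  2p + q + s2 = 20
  p + s3 = 14
  q + s4 = 9
  2p + 4q + s5 = 7
  p, q, s1, s2, s3, s4, s5 ≥ 0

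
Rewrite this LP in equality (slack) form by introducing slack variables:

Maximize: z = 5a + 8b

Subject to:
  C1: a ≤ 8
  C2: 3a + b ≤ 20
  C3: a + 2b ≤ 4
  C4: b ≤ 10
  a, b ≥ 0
max z = 5a + 8b

s.t.
  a + s1 = 8
  3a + b + s2 = 20
  a + 2b + s3 = 4
  b + s4 = 10
  a, b, s1, s2, s3, s4 ≥ 0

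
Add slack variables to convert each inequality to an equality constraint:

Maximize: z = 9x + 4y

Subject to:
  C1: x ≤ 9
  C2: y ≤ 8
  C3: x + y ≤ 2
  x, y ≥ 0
max z = 9x + 4y

s.t.
  x + s1 = 9
  y + s2 = 8
  x + y + s3 = 2
  x, y, s1, s2, s3 ≥ 0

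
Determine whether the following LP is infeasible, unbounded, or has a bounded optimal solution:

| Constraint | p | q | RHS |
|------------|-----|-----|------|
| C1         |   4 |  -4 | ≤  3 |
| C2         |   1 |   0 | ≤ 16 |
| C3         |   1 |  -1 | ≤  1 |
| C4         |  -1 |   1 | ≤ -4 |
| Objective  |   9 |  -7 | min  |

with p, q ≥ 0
C3 requires p - q ≤ 1, while C4 (-p + q ≤ -4) is equivalent to p - q ≥ 4. Together they would need 4 ≤ p - q ≤ 1, which is impossible since 4 > 1. No point satisfies all constraints.

Infeasible — the constraint set is empty.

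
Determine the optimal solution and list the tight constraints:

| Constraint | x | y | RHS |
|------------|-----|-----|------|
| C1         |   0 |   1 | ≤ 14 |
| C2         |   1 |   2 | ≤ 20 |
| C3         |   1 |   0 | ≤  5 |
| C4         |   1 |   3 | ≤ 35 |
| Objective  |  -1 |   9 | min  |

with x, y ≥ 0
Optimal: x = 5, y = 0
Binding: C3, y ≥ 0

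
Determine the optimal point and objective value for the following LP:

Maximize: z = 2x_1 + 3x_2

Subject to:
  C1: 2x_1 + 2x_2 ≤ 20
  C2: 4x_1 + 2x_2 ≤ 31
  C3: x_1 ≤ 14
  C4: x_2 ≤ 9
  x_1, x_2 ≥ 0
Each vertex is the intersection of two constraint boundaries that also satisfies all remaining constraints:
  x_1 = 0 and x_2 = 0 → (0, 0)
  4x_1 + 2x_2 = 31 and x_2 = 0 → (7.75, 0)
  2x_1 + 2x_2 = 20 and 4x_1 + 2x_2 = 31 → (5.5, 4.5)
  2x_1 + 2x_2 = 20 and x_2 = 9 → (1, 9)
  x_2 = 9 and x_1 = 0 → (0, 9)

Evaluating z = 2x_1 + 3x_2 at each vertex:
  (0, 0): z = 0
  (7.75, 0): z = 15.5
  (5.5, 4.5): z = 24.5
  (1, 9): z = 29
  (0, 9): z = 27

The maximum is at (1, 9) with z = 29.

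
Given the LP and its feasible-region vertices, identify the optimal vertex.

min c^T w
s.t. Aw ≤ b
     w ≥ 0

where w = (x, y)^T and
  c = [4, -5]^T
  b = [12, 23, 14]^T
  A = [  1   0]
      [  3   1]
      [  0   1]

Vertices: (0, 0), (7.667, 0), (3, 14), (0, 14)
(0, 14) with z = -70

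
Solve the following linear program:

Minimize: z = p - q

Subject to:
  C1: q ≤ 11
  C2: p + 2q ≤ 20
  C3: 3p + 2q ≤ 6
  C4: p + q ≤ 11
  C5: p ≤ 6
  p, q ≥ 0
p = 0, q = 3, z = -3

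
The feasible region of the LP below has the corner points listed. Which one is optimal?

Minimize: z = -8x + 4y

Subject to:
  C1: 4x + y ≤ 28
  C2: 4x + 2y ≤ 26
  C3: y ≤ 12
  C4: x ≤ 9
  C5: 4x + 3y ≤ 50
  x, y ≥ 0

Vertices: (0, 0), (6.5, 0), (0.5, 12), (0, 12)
Evaluating z = -8x + 4y at each vertex:
  (0, 0): z = 0
  (6.5, 0): z = -52
  (0.5, 12): z = 44
  (0, 12): z = 48

The smallest value is z = -52, attained at (6.5, 0).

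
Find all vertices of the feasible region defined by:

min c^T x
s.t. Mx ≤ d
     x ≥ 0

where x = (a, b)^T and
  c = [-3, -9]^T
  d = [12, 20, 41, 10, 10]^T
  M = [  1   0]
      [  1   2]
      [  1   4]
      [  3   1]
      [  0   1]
Each vertex is the intersection of two constraint boundaries that also satisfies all remaining constraints:
  a = 0 and b = 0 → (0, 0)
  3a + b = 10 and b = 0 → (3.333, 0)
  a + 2b = 20 and 3a + b = 10 → (0, 10)

Vertices: (0, 0), (3.333, 0), (0, 10)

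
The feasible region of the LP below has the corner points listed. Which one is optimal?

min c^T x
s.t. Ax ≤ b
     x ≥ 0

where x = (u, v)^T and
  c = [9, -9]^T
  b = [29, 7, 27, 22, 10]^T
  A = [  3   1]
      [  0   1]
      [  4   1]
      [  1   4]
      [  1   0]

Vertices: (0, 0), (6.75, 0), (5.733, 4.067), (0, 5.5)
(0, 5.5) with z = -49.5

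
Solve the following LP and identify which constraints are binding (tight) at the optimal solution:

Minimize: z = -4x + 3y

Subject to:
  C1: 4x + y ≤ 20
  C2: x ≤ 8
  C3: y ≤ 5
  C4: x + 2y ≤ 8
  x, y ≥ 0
Optimal: x = 5, y = 0
Binding: C1, y ≥ 0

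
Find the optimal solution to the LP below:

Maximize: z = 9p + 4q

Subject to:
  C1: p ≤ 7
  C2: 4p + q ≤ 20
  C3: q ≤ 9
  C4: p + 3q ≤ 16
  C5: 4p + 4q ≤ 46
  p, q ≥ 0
Each vertex is the intersection of two constraint boundaries that also satisfies all remaining constraints:
  p = 0 and q = 0 → (0, 0)
  4p + q = 20 and q = 0 → (5, 0)
  4p + q = 20 and p + 3q = 16 → (4, 4)
  p + 3q = 16 and p = 0 → (0, 5.333)

Evaluating z = 9p + 4q at each vertex:
  (0, 0): z = 0
  (5, 0): z = 45
  (4, 4): z = 52
  (0, 5.333): z = 21.33

The maximum is at (4, 4) with z = 52.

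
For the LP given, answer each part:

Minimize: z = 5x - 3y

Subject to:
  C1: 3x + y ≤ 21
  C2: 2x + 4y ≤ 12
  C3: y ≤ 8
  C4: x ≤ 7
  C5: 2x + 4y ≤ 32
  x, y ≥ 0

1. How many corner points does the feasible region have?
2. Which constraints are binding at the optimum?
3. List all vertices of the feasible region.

1. 3
2. C2, x ≥ 0
3. (0, 0), (6, 0), (0, 3)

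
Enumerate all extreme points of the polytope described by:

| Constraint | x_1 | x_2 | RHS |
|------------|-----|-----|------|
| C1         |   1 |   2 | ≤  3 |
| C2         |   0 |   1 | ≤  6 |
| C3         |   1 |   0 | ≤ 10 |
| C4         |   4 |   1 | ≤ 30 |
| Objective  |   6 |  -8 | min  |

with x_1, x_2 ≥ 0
Each vertex is the intersection of two constraint boundaries that also satisfies all remaining constraints:
  x_1 = 0 and x_2 = 0 → (0, 0)
  x_1 + 2x_2 = 3 and x_2 = 0 → (3, 0)
  x_1 + 2x_2 = 3 and x_1 = 0 → (0, 1.5)

Vertices: (0, 0), (3, 0), (0, 1.5)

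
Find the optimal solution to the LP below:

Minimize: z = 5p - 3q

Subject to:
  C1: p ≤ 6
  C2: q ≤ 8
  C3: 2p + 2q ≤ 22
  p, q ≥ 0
p = 0, q = 8, z = -24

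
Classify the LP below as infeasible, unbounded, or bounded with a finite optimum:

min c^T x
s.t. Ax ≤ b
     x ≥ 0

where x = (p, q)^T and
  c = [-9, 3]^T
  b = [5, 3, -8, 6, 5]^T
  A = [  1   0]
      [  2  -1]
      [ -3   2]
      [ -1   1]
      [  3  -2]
One constraint requires 3p - 2q ≤ 5, while the constraint -3p + 2q ≤ -8 is equivalent to 3p - 2q ≥ 8. Together they would need 8 ≤ 3p - 2q ≤ 5, which is impossible since 8 > 5. No point satisfies all constraints.

The feasible region is empty; the LP is infeasible.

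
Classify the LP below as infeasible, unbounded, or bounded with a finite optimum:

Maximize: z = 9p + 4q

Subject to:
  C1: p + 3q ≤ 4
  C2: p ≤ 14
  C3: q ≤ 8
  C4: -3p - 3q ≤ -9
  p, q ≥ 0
The point (4, 0) satisfies every constraint, so the LP is feasible; the constraints give p ≤ 14 and q ≤ 8, which with p, q ≥ 0 keep the feasible region inside a bounded box. A feasible, bounded LP attains a finite optimum at a vertex.

Evaluating z = 9p + 4q at each vertex:
  (3, 0): z = 27
  (4, 0): z = 36
  (2.5, 0.5): z = 24.5

Feasible with finite optimum z* = 36 at (4, 0).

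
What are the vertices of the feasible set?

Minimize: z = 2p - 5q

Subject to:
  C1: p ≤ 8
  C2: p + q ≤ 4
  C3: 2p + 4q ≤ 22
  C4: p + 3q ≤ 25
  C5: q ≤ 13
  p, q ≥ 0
Each vertex is the intersection of two constraint boundaries that also satisfies all remaining constraints:
  p = 0 and q = 0 → (0, 0)
  p + q = 4 and q = 0 → (4, 0)
  p + q = 4 and p = 0 → (0, 4)

Vertices: (0, 0), (4, 0), (0, 4)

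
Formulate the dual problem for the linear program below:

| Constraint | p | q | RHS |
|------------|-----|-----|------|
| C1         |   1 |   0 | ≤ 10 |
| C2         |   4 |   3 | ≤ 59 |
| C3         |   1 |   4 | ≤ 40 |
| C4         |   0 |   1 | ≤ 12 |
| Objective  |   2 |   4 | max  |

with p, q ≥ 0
Minimize: z = 10y1 + 59y2 + 40y3 + 12y4

Subject to:
  C1: -y1 - 4y2 - y3 ≤ -2
  C2: -3y2 - 4y3 - y4 ≤ -4
  y1, y2, y3, y4 ≥ 0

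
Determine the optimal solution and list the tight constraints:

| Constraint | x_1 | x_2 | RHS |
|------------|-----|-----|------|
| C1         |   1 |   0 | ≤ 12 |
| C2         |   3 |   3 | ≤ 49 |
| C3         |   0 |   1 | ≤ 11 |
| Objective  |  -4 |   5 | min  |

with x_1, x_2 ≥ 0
Optimal: x_1 = 12, x_2 = 0
Slack at optimum:
  C1: slack = 0 (binding)
  C2: slack = 13
  C3: slack = 11
  x_1 ≥ 0: x_1 = 12
  x_2 ≥ 0: x_2 = 0 (binding)
Binding constraints: C1, x_2 ≥ 0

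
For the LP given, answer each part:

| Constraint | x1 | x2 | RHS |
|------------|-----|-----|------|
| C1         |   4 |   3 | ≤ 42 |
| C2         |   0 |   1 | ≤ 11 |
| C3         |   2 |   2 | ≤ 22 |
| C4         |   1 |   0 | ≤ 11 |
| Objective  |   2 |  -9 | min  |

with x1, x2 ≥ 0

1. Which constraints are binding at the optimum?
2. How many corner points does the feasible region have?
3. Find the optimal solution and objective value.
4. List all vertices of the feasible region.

1. C2, C3, x1 ≥ 0
2. 4
3. x1 = 0, x2 = 11, z = -99
4. (0, 0), (10.5, 0), (9, 2), (0, 11)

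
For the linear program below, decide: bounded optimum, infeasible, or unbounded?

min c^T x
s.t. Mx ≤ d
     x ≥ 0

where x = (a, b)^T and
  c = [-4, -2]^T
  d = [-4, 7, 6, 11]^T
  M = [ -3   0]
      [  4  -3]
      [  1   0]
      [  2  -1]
Feasible point: (2, 1) satisfies every constraint, so the LP is feasible.
Direction d = (0, 1): for each constraint row a, a·d ≤ 0 —
  (-3)(0) + (0)(1) = 0 ≤ 0
  (4)(0) + (-3)(1) = -3 ≤ 0
  (1)(0) + (0)(1) = 0 ≤ 0
  (2)(0) + (-1)(1) = -1 ≤ 0
and d ≥ 0, so (2, 1) + t·d stays feasible for every t ≥ 0. Along this ray z = -4a - 2b changes by -2 per unit t, so z → −∞.

The LP is unbounded; z can be made arbitrarily small.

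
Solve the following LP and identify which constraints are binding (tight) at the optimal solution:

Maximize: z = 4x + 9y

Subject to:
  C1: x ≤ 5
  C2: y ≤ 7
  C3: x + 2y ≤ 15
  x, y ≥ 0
Optimal: x = 1, y = 7
Slack at optimum:
  C1: slack = 4
  C2: slack = 0 (binding)
  C3: slack = 0 (binding)
  x ≥ 0: x = 1
  y ≥ 0: y = 7
Binding constraints: C2, C3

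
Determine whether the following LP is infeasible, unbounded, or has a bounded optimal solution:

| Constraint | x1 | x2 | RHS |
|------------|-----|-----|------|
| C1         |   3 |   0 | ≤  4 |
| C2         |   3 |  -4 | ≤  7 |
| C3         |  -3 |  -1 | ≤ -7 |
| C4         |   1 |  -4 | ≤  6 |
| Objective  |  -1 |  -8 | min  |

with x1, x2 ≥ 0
Feasible point: (1, 4) satisfies every constraint, so the LP is feasible.
Direction d = (0, 1): for each constraint row a, a·d ≤ 0 —
  (3)(0) + (0)(1) = 0 ≤ 0
  (3)(0) + (-4)(1) = -4 ≤ 0
  (-3)(0) + (-1)(1) = -1 ≤ 0
  (1)(0) + (-4)(1) = -4 ≤ 0
and d ≥ 0, so (1, 4) + t·d stays feasible for every t ≥ 0. Along this ray z = -x1 - 8x2 changes by -8 per unit t, so z → −∞.

The LP is unbounded; z can be made arbitrarily small.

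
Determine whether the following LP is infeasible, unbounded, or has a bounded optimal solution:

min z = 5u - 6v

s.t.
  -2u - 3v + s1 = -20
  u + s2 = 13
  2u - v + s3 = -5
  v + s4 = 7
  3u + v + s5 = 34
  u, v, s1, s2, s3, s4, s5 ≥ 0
The point (0, 7) satisfies every constraint, so the LP is feasible; the constraints give u ≤ 13 and v ≤ 7, which with u, v ≥ 0 keep the feasible region inside a bounded box. A feasible, bounded LP attains a finite optimum at a vertex.

Evaluating z = 5u - 6v at each vertex:
  (0, 6.667): z = -40
  (0.625, 6.25): z = -34.38
  (1, 7): z = -37
  (0, 7): z = -42

Feasible with finite optimum z* = -42 at (0, 7).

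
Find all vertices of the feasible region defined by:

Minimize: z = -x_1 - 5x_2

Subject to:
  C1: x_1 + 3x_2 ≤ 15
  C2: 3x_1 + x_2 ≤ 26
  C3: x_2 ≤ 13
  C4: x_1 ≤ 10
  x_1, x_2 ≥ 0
Each vertex is the intersection of two constraint boundaries that also satisfies all remaining constraints:
  x_1 = 0 and x_2 = 0 → (0, 0)
  3x_1 + x_2 = 26 and x_2 = 0 → (8.667, 0)
  x_1 + 3x_2 = 15 and 3x_1 + x_2 = 26 → (7.875, 2.375)
  x_1 + 3x_2 = 15 and x_1 = 0 → (0, 5)

Vertices: (0, 0), (8.667, 0), (7.875, 2.375), (0, 5)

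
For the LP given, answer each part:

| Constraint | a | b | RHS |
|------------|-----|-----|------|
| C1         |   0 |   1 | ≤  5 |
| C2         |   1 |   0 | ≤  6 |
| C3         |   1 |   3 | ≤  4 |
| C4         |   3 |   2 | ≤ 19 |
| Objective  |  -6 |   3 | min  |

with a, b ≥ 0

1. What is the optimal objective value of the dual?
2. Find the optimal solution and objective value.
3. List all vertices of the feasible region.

1. -24 (by strong duality, equal to the primal optimum)
2. a = 4, b = 0, z = -24
3. (0, 0), (4, 0), (0, 1.333)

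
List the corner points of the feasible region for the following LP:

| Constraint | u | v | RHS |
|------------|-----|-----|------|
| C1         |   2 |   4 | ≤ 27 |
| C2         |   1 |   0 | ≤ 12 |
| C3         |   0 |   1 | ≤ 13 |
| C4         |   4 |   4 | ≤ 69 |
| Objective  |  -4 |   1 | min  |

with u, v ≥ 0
Each vertex is the intersection of two constraint boundaries that also satisfies all remaining constraints:
  u = 0 and v = 0 → (0, 0)
  u = 12 and v = 0 → (12, 0)
  2u + 4v = 27 and u = 12 → (12, 0.75)
  2u + 4v = 27 and u = 0 → (0, 6.75)

Vertices: (0, 0), (12, 0), (12, 0.75), (0, 6.75)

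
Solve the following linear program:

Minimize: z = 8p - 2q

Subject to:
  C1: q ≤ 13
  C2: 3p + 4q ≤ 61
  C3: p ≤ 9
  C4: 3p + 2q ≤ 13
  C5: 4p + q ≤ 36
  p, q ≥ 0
p = 0, q = 6.5, z = -13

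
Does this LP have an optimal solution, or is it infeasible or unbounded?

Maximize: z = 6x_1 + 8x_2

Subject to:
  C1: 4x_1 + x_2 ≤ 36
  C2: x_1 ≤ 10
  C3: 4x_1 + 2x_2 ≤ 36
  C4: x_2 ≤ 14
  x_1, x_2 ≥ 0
The point (2, 14) satisfies every constraint, so the LP is feasible; the constraints give x_1 ≤ 10 and x_2 ≤ 14, which with x_1, x_2 ≥ 0 keep the feasible region inside a bounded box. A feasible, bounded LP attains a finite optimum at a vertex.

The LP has an optimal solution: (2, 14) with z = 124.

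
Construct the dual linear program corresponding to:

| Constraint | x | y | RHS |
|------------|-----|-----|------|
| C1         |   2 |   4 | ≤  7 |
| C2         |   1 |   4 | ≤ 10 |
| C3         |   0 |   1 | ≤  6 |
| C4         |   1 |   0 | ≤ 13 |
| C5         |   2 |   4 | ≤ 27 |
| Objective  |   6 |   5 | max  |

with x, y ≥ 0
Minimize: z = 7y1 + 10y2 + 6y3 + 13y4 + 27y5

Subject to:
  C1: -2y1 - y2 - y4 - 2y5 ≤ -6
  C2: -4y1 - 4y2 - y3 - 4y5 ≤ -5
  y1, y2, y3, y4, y5 ≥ 0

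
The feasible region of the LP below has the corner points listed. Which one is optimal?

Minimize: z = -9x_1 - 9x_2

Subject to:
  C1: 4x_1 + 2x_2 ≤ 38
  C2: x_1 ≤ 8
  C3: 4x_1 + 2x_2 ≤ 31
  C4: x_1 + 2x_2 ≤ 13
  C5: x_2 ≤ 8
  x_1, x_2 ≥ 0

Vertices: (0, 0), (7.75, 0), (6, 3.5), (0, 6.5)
Evaluating z = -9x_1 - 9x_2 at each vertex:
  (0, 0): z = 0
  (7.75, 0): z = -69.75
  (6, 3.5): z = -85.5
  (0, 6.5): z = -58.5

The smallest value is z = -85.5, attained at (6, 3.5).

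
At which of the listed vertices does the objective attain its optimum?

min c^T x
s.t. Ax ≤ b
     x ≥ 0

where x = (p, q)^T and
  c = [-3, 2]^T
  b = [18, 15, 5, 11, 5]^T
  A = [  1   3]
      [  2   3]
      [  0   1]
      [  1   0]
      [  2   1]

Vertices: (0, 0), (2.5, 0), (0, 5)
(2.5, 0) with z = -7.5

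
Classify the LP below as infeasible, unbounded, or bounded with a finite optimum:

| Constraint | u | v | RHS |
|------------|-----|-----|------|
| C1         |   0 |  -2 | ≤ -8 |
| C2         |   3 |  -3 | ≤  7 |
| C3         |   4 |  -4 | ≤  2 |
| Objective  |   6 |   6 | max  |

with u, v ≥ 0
Feasible point: (0, 4) satisfies every constraint, so the LP is feasible.
Direction d = (0, 1): for each constraint row a, a·d ≤ 0 —
  (0)(0) + (-2)(1) = -2 ≤ 0
  (3)(0) + (-3)(1) = -3 ≤ 0
  (4)(0) + (-4)(1) = -4 ≤ 0
and d ≥ 0, so (0, 4) + t·d stays feasible for every t ≥ 0. Along this ray z = 6u + 6v changes by 6 per unit t, so z → +∞.

The LP is unbounded; z can be made arbitrarily large.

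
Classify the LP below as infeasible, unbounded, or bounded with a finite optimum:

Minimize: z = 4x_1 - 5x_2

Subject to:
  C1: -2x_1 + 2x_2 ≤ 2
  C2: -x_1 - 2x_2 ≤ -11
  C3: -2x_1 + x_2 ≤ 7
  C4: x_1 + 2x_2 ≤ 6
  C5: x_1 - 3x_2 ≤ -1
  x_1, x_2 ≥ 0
C4 requires x_1 + 2x_2 ≤ 6, while C2 (-x_1 - 2x_2 ≤ -11) is equivalent to x_1 + 2x_2 ≥ 11. Together they would need 11 ≤ x_1 + 2x_2 ≤ 6, which is impossible since 11 > 6. No point satisfies all constraints.

Infeasible — the constraint set is empty.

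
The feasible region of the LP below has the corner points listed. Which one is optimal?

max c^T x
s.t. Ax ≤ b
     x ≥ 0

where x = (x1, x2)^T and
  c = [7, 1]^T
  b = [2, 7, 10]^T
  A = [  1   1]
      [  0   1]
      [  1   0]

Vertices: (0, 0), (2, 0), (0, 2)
(2, 0) with z = 14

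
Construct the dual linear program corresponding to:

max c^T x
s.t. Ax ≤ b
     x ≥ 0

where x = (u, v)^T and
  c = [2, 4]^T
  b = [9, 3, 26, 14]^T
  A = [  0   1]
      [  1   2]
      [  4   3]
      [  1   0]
Minimize: z = 9y1 + 3y2 + 26y3 + 14y4

Subject to:
  C1: -y2 - 4y3 - y4 ≤ -2
  C2: -y1 - 2y2 - 3y3 ≤ -4
  y1, y2, y3, y4 ≥ 0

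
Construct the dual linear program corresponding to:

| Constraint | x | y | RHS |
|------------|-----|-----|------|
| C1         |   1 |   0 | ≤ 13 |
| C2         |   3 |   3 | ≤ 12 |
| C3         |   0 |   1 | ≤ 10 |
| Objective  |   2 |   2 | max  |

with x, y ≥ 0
Minimize: z = 13y1 + 12y2 + 10y3

Subject to:
  C1: -y1 - 3y2 ≤ -2
  C2: -3y2 - y3 ≤ -2
  y1, y2, y3 ≥ 0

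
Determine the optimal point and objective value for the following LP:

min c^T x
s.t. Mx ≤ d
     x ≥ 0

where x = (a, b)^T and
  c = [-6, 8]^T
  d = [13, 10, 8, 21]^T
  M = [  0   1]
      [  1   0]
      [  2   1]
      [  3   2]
Each vertex is the intersection of two constraint boundaries that also satisfies all remaining constraints:
  a = 0 and b = 0 → (0, 0)
  2a + b = 8 and b = 0 → (4, 0)
  2a + b = 8 and a = 0 → (0, 8)

Evaluating z = -6a + 8b at each vertex:
  (0, 0): z = 0
  (4, 0): z = -24
  (0, 8): z = 64

The minimum is at (4, 0) with z = -24.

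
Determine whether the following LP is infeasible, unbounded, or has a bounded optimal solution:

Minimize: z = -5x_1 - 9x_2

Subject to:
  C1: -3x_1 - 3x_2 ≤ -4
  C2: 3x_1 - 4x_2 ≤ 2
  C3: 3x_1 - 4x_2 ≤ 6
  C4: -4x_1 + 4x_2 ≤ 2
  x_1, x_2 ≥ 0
Feasible point: (1, 1) satisfies every constraint, so the LP is feasible.
Direction d = (1, 1): for each constraint row a, a·d ≤ 0 —
  (-3)(1) + (-3)(1) = -6 ≤ 0
  (3)(1) + (-4)(1) = -1 ≤ 0
  (3)(1) + (-4)(1) = -1 ≤ 0
  (-4)(1) + (4)(1) = 0 ≤ 0
and d ≥ 0, so (1, 1) + t·d stays feasible for every t ≥ 0. Along this ray z = -5x_1 - 9x_2 changes by -14 per unit t, so z → −∞.

The LP is unbounded; z can be made arbitrarily small.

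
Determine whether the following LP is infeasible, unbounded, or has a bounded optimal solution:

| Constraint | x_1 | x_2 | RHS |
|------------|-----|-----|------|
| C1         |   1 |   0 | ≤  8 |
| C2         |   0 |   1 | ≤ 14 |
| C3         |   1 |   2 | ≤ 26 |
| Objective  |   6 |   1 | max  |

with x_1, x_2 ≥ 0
The point (8, 9) satisfies every constraint, so the LP is feasible; the constraints give x_1 ≤ 8 and x_2 ≤ 14, which with x_1, x_2 ≥ 0 keep the feasible region inside a bounded box. A feasible, bounded LP attains a finite optimum at a vertex.

Bounded optimum: z* = 57 at (8, 9).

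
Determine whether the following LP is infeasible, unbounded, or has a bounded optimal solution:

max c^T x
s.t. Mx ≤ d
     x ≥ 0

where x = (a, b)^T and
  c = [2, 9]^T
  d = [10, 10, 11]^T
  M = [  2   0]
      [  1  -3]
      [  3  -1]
Feasible point: (0, 0) satisfies every constraint, so the LP is feasible.
Direction d = (0, 1): for each constraint row a, a·d ≤ 0 —
  (2)(0) + (0)(1) = 0 ≤ 0
  (1)(0) + (-3)(1) = -3 ≤ 0
  (3)(0) + (-1)(1) = -1 ≤ 0
and d ≥ 0, so (0, 0) + t·d stays feasible for every t ≥ 0. Along this ray z = 2a + 9b changes by 9 per unit t, so z → +∞.

Unbounded — the objective can increase without bound over the feasible region.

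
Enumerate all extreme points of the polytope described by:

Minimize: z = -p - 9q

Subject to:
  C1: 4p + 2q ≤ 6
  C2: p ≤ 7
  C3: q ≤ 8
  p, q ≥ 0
Each vertex is the intersection of two constraint boundaries that also satisfies all remaining constraints:
  p = 0 and q = 0 → (0, 0)
  4p + 2q = 6 and q = 0 → (1.5, 0)
  4p + 2q = 6 and p = 0 → (0, 3)

Vertices: (0, 0), (1.5, 0), (0, 3)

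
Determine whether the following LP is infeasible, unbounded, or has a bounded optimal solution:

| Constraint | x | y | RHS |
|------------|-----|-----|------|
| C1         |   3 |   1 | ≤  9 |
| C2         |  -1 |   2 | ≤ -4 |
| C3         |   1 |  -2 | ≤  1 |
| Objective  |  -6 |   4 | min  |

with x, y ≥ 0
C3 requires x - 2y ≤ 1, while C2 (-x + 2y ≤ -4) is equivalent to x - 2y ≥ 4. Together they would need 4 ≤ x - 2y ≤ 1, which is impossible since 4 > 1. No point satisfies all constraints.

Infeasible: no point satisfies all constraints simultaneously.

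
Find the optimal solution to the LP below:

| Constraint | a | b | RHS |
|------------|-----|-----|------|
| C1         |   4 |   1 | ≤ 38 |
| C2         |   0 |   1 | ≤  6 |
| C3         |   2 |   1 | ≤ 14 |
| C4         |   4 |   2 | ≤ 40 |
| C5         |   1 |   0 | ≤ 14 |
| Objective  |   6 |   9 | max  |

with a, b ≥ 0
a = 4, b = 6, z = 78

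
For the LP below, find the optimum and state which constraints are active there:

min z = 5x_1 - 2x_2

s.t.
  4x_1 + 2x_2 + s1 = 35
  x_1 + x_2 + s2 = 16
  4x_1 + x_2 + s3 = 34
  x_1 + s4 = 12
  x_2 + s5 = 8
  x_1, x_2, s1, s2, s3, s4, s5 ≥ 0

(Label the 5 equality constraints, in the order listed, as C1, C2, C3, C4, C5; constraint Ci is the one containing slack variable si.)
Optimal: x_1 = 0, x_2 = 8
Binding: C5, x_1 ≥ 0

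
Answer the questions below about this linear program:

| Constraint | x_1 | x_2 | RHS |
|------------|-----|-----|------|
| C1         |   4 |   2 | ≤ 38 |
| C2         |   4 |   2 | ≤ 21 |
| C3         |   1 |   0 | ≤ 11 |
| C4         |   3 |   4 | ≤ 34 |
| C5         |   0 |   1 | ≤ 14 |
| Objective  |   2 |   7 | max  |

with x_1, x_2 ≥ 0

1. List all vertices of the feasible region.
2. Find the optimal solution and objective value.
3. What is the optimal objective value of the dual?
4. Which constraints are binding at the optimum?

1. (0, 0), (5.25, 0), (1.6, 7.3), (0, 8.5)
2. x_1 = 0, x_2 = 8.5, z = 59.5
3. 59.5 (by strong duality, equal to the primal optimum)
4. C4, x_1 ≥ 0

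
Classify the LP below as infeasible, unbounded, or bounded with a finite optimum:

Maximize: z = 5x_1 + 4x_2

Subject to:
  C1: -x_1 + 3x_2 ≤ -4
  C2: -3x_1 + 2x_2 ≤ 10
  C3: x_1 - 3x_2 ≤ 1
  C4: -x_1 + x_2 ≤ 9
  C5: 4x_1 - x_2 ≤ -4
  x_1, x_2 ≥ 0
C3 requires x_1 - 3x_2 ≤ 1, while C1 (-x_1 + 3x_2 ≤ -4) is equivalent to x_1 - 3x_2 ≥ 4. Together they would need 4 ≤ x_1 - 3x_2 ≤ 1, which is impossible since 4 > 1. No point satisfies all constraints.

Infeasible: no point satisfies all constraints simultaneously.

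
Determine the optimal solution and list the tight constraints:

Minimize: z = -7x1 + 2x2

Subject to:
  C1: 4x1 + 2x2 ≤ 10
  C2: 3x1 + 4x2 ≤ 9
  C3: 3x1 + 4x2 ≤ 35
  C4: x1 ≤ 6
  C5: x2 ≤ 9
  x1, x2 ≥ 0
Optimal: x1 = 2.5, x2 = 0
Slack at optimum:
  C1: slack = 0 (binding)
  C2: slack = 1.5
  C3: slack = 27.5
  C4: slack = 3.5
  C5: slack = 9
  x1 ≥ 0: x1 = 2.5
  x2 ≥ 0: x2 = 0 (binding)
Binding constraints: C1, x2 ≥ 0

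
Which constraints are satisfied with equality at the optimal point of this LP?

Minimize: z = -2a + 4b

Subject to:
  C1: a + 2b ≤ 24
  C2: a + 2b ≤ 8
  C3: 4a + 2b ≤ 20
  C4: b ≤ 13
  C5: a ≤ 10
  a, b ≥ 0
Optimal: a = 5, b = 0
Binding: C3, b ≥ 0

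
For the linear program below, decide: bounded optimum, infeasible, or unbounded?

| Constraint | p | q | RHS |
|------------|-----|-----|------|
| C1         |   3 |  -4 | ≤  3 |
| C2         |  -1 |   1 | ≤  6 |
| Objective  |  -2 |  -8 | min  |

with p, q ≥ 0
Feasible point: (0, 0) satisfies every constraint, so the LP is feasible.
Direction d = (1, 1): for each constraint row a, a·d ≤ 0 —
  (3)(1) + (-4)(1) = -1 ≤ 0
  (-1)(1) + (1)(1) = 0 ≤ 0
and d ≥ 0, so (0, 0) + t·d stays feasible for every t ≥ 0. Along this ray z = -2p - 8q changes by -10 per unit t, so z → −∞.

The LP is unbounded; z can be made arbitrarily small.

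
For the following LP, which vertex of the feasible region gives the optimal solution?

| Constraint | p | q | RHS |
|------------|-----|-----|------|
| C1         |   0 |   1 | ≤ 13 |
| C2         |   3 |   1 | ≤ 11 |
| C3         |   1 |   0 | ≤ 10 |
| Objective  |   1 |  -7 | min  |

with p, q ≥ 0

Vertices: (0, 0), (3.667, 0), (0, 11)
Evaluating z = p - 7q at each vertex:
  (0, 0): z = 0
  (3.667, 0): z = 3.667
  (0, 11): z = -77

The smallest value is z = -77, attained at (0, 11).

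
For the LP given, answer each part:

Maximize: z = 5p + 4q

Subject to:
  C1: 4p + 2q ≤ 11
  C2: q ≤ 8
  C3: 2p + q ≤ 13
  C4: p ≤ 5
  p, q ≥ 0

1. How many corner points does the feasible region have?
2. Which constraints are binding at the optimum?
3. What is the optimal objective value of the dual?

1. 3
2. C1, p ≥ 0
3. 22 (by strong duality, equal to the primal optimum)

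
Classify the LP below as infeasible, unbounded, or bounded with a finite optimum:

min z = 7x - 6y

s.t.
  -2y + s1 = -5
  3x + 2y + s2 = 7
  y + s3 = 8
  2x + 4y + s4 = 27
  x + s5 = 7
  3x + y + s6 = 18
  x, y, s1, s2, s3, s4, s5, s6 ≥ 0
The point (0, 3.5) satisfies every constraint, so the LP is feasible; the constraints give x ≤ 7 and y ≤ 8, which with x, y ≥ 0 keep the feasible region inside a bounded box. A feasible, bounded LP attains a finite optimum at a vertex.

Feasible with finite optimum z* = -21 at (0, 3.5).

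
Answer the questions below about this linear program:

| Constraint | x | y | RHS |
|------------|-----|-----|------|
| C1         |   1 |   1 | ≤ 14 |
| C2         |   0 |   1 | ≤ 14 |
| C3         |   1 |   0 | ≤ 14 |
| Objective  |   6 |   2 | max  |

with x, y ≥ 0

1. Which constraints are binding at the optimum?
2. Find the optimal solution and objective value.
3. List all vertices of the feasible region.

1. C1, C3, y ≥ 0
2. x = 14, y = 0, z = 84
3. (0, 0), (14, 0), (0, 14)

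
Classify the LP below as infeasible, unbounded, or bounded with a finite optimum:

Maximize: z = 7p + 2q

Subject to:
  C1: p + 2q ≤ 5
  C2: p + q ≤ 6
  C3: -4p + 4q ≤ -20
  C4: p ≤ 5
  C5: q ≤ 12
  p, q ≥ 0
The point (5, 0) satisfies every constraint, so the LP is feasible; the constraints give p ≤ 5 and q ≤ 12, which with p, q ≥ 0 keep the feasible region inside a bounded box. A feasible, bounded LP attains a finite optimum at a vertex.

Evaluating z = 7p + 2q at each vertex:
  (5, 0): z = 35

The LP has an optimal solution: (5, 0) with z = 35.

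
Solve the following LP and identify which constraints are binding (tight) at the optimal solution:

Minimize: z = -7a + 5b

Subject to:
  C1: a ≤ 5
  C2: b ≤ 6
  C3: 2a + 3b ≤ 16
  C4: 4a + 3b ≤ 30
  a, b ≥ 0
Optimal: a = 5, b = 0
Slack at optimum:
  C1: slack = 0 (binding)
  C2: slack = 6
  C3: slack = 6
  C4: slack = 10
  a ≥ 0: a = 5
  b ≥ 0: b = 0 (binding)
Binding constraints: C1, b ≥ 0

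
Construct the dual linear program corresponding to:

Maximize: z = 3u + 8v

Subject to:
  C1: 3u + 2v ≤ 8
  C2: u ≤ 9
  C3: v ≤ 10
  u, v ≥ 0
Minimize: z = 8y1 + 9y2 + 10y3

Subject to:
  C1: -3y1 - y2 ≤ -3
  C2: -2y1 - y3 ≤ -8
  y1, y2, y3 ≥ 0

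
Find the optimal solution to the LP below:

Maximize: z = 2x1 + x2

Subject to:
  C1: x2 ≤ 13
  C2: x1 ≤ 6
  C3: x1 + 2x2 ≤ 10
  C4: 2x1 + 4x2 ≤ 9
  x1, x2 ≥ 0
x1 = 4.5, x2 = 0, z = 9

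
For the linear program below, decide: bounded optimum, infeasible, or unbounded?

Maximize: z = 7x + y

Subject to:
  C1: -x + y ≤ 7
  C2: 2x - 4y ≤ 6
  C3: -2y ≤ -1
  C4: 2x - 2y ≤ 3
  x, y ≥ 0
Feasible point: (0, 1) satisfies every constraint, so the LP is feasible.
Direction d = (1, 1): for each constraint row a, a·d ≤ 0 —
  (-1)(1) + (1)(1) = 0 ≤ 0
  (2)(1) + (-4)(1) = -2 ≤ 0
  (0)(1) + (-2)(1) = -2 ≤ 0
  (2)(1) + (-2)(1) = 0 ≤ 0
and d ≥ 0, so (0, 1) + t·d stays feasible for every t ≥ 0. Along this ray z = 7x + y changes by 8 per unit t, so z → +∞.

Unbounded: there is a feasible ray along which z → +∞.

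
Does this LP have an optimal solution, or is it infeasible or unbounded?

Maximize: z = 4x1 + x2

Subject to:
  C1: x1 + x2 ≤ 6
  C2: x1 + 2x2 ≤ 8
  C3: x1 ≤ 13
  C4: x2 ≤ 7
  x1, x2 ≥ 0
The point (6, 0) satisfies every constraint, so the LP is feasible; the constraints give x1 ≤ 13 and x2 ≤ 7, which with x1, x2 ≥ 0 keep the feasible region inside a bounded box. A feasible, bounded LP attains a finite optimum at a vertex.

Feasible with finite optimum z* = 24 at (6, 0).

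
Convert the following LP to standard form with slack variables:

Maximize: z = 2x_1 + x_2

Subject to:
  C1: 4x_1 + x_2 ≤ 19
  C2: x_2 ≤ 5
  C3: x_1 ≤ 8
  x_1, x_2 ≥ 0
max z = 2x_1 + x_2

s.t.
  4x_1 + x_2 + s1 = 19
  x_2 + s2 = 5
  x_1 + s3 = 8
  x_1, x_2, s1, s2, s3 ≥ 0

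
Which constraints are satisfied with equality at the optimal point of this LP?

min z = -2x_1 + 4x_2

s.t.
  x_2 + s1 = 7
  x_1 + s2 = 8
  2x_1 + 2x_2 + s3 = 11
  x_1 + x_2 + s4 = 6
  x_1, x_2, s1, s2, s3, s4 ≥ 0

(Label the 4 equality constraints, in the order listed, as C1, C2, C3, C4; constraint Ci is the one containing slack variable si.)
Optimal: x_1 = 5.5, x_2 = 0
Slack at optimum:
  C1: slack = 7
  C2: slack = 2.5
  C3: slack = 0 (binding)
  C4: slack = 0.5
  x_1 ≥ 0: x_1 = 5.5
  x_2 ≥ 0: x_2 = 0 (binding)
Binding constraints: C3, x_2 ≥ 0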